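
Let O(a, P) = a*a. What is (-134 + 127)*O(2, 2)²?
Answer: -112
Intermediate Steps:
O(a, P) = a²
(-134 + 127)*O(2, 2)² = (-134 + 127)*(2²)² = -7*4² = -7*16 = -112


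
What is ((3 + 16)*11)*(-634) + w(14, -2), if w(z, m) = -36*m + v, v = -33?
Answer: -132467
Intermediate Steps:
w(z, m) = -33 - 36*m (w(z, m) = -36*m - 33 = -33 - 36*m)
((3 + 16)*11)*(-634) + w(14, -2) = ((3 + 16)*11)*(-634) + (-33 - 36*(-2)) = (19*11)*(-634) + (-33 + 72) = 209*(-634) + 39 = -132506 + 39 = -132467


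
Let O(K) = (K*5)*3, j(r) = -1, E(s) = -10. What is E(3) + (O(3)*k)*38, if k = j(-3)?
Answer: -1720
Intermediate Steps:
O(K) = 15*K (O(K) = (5*K)*3 = 15*K)
k = -1
E(3) + (O(3)*k)*38 = -10 + ((15*3)*(-1))*38 = -10 + (45*(-1))*38 = -10 - 45*38 = -10 - 1710 = -1720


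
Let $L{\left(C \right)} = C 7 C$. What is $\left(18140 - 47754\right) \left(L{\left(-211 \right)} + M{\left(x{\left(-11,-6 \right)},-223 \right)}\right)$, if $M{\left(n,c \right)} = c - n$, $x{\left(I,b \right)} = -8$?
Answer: $-9222747248$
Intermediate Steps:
$L{\left(C \right)} = 7 C^{2}$ ($L{\left(C \right)} = 7 C C = 7 C^{2}$)
$\left(18140 - 47754\right) \left(L{\left(-211 \right)} + M{\left(x{\left(-11,-6 \right)},-223 \right)}\right) = \left(18140 - 47754\right) \left(7 \left(-211\right)^{2} - 215\right) = - 29614 \left(7 \cdot 44521 + \left(-223 + 8\right)\right) = - 29614 \left(311647 - 215\right) = \left(-29614\right) 311432 = -9222747248$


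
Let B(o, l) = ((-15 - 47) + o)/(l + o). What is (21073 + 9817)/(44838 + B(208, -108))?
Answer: 1544500/2241973 ≈ 0.68890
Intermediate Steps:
B(o, l) = (-62 + o)/(l + o)
(21073 + 9817)/(44838 + B(208, -108)) = (21073 + 9817)/(44838 + (-62 + 208)/(-108 + 208)) = 30890/(44838 + 146/100) = 30890/(44838 + (1/100)*146) = 30890/(44838 + 73/50) = 30890/(2241973/50) = 30890*(50/2241973) = 1544500/2241973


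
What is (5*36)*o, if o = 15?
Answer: 2700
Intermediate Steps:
(5*36)*o = (5*36)*15 = 180*15 = 2700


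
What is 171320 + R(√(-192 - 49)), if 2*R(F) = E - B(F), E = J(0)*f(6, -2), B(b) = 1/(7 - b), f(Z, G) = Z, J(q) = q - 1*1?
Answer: 99363853/580 - I*√241/580 ≈ 1.7132e+5 - 0.026766*I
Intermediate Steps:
J(q) = -1 + q (J(q) = q - 1 = -1 + q)
E = -6 (E = (-1 + 0)*6 = -1*6 = -6)
R(F) = -3 + 1/(2*(-7 + F)) (R(F) = (-6 - (-1)/(-7 + F))/2 = (-6 + 1/(-7 + F))/2 = -3 + 1/(2*(-7 + F)))
171320 + R(√(-192 - 49)) = 171320 + (43 - 6*√(-192 - 49))/(2*(-7 + √(-192 - 49))) = 171320 + (43 - 6*I*√241)/(2*(-7 + √(-241))) = 171320 + (43 - 6*I*√241)/(2*(-7 + I*√241))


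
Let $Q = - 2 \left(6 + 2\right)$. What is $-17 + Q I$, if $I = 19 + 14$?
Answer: $-545$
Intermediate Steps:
$I = 33$
$Q = -16$ ($Q = \left(-2\right) 8 = -16$)
$-17 + Q I = -17 - 528 = -545$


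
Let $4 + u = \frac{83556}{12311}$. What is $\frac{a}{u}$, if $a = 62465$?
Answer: $\frac{769006615}{34312} \approx 22412.0$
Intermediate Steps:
$u = \frac{34312}{12311}$ ($u = -4 + \frac{83556}{12311} = \frac{34312}{12311} \approx 2.7871$)
$\frac{a}{u} = \frac{62465}{\frac{34312}{12311}} = 62465 \cdot \frac{12311}{34312} = \frac{769006615}{34312}$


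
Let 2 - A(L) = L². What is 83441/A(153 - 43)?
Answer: -83441/12098 ≈ -6.8971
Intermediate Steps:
A(L) = 2 - L²
83441/A(153 - 43) = 83441/(2 - (153 - 43)²) = 83441/(2 - 1*110²) = 83441/(2 - 1*12100) = 83441/(2 - 12100) = 83441/(-12098) = 83441*(-1/12098) = -83441/12098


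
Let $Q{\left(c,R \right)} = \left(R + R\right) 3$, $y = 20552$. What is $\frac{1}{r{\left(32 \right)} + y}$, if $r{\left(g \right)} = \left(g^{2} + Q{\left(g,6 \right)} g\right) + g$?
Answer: $\frac{1}{22760} \approx 4.3937 \cdot 10^{-5}$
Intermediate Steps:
$Q{\left(c,R \right)} = 6 R$ ($Q{\left(c,R \right)} = 2 R 3 = 6 R$)
$r{\left(g \right)} = g^{2} + 37 g$ ($r{\left(g \right)} = \left(g^{2} + 6 \cdot 6 g\right) + g = \left(g^{2} + 36 g\right) + g = g^{2} + 37 g$)
$\frac{1}{r{\left(32 \right)} + y} = \frac{1}{32 \left(37 + 32\right) + 20552} = \frac{1}{32 \cdot 69 + 20552} = \frac{1}{2208 + 20552} = \frac{1}{22760}$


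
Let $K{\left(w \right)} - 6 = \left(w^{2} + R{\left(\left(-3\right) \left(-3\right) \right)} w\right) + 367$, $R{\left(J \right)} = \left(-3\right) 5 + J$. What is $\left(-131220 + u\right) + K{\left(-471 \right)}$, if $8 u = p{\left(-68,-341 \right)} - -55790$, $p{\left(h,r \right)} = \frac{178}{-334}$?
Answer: $\frac{134660361}{1336} \approx 1.0079 \cdot 10^{5}$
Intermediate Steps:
$R{\left(J \right)} = -15 + J$
$p{\left(h,r \right)} = - \frac{89}{167}$ ($p{\left(h,r \right)} = 178 \left(- \frac{1}{334}\right) = - \frac{89}{167}$)
$K{\left(w \right)} = 373 + w^{2} - 6 w$ ($K{\left(w \right)} = 6 + \left(\left(w^{2} + \left(-15 - -9\right) w\right) + 367\right) = 6 + \left(\left(w^{2} + \left(-15 + 9\right) w\right) + 367\right) = 6 + \left(\left(w^{2} - 6 w\right) + 367\right) = 6 + \left(367 + w^{2} - 6 w\right) = 373 + w^{2} - 6 w$)
$u = \frac{9316841}{1336}$ ($u = \frac{- \frac{89}{167} - -55790}{8} = \frac{- \frac{89}{167} + 55790}{8} = \frac{1}{8} \cdot \frac{9316841}{167} = \frac{9316841}{1336} \approx 6973.7$)
$\left(-131220 + u\right) + K{\left(-471 \right)} = \left(-131220 + \frac{9316841}{1336}\right) + \left(373 + \left(-471\right)^{2} - -2826\right) = - \frac{165993079}{1336} + \left(373 + 221841 + 2826\right) = - \frac{165993079}{1336} + 225040 = \frac{134660361}{1336}$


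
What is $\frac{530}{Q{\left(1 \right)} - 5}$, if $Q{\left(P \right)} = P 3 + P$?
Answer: $-530$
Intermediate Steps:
$Q{\left(P \right)} = 4 P$ ($Q{\left(P \right)} = 3 P + P = 4 P$)
$\frac{530}{Q{\left(1 \right)} - 5} = \frac{530}{4 \cdot 1 - 5} = \frac{530}{4 - 5} = \frac{530}{-1} = 530 \left(-1\right) = -530$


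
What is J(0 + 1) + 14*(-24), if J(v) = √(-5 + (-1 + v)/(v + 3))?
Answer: -336 + I*√5 ≈ -336.0 + 2.2361*I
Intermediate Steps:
J(v) = √(-5 + (-1 + v)/(3 + v))
J(0 + 1) + 14*(-24) = 2*√((-4 - (0 + 1))/(3 + (0 + 1))) + 14*(-24) = 2*√((-4 - 1*1)/(3 + 1)) - 336 = 2*√((-4 - 1)/4) - 336 = 2*√((¼)*(-5)) - 336 = 2*√(-5/4) - 336 = 2*(I*√5/2) - 336 = I*√5 - 336 = -336 + I*√5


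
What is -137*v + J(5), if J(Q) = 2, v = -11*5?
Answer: 7537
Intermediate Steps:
v = -55
-137*v + J(5) = -137*(-55) + 2 = 7535 + 2 = 7537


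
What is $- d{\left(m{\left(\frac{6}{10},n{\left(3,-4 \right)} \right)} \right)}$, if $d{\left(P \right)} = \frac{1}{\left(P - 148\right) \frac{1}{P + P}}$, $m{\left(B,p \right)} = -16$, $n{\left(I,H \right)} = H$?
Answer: $- \frac{8}{41} \approx -0.19512$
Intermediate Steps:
$d{\left(P \right)} = \frac{2 P}{-148 + P}$ ($d{\left(P \right)} = \frac{1}{\left(-148 + P\right) \frac{1}{2 P}} = \frac{1}{\frac{1}{2} \frac{1}{P} \left(-148 + P\right)} = \frac{2 P}{-148 + P}$)
$- d{\left(m{\left(\frac{6}{10},n{\left(3,-4 \right)} \right)} \right)} = - \frac{2 \left(-16\right)}{-148 - 16} = - \frac{2 \left(-16\right)}{-164} = - \frac{2 \left(-16\right) \left(-1\right)}{164} = \left(-1\right) \frac{8}{41} = - \frac{8}{41}$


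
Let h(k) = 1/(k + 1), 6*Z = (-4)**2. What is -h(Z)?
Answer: -3/11 ≈ -0.27273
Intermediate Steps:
Z = 8/3 (Z = (1/6)*(-4)**2 = (1/6)*16 = 8/3 ≈ 2.6667)
h(k) = 1/(1 + k)
-h(Z) = -1/(1 + 8/3) = -1/11/3 = -1*3/11 = -3/11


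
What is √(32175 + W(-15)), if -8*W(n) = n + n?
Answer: √128715/2 ≈ 179.38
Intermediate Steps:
W(n) = -n/4 (W(n) = -(n + n)/8 = -n/4)
√(32175 + W(-15)) = √(32175 - ¼*(-15)) = √(32175 + 15/4) = √(128715/4) = √128715/2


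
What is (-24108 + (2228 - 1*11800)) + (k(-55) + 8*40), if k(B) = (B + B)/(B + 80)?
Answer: -166822/5 ≈ -33364.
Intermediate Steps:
k(B) = 2*B/(80 + B) (k(B) = (2*B)/(80 + B) = 2*B/(80 + B))
(-24108 + (2228 - 1*11800)) + (k(-55) + 8*40) = (-24108 + (2228 - 1*11800)) + (2*(-55)/(80 - 55) + 8*40) = (-24108 + (2228 - 11800)) + (2*(-55)/25 + 320) = (-24108 - 9572) + (2*(-55)*(1/25) + 320) = -33680 + (-22/5 + 320) = -33680 + 1578/5 = -166822/5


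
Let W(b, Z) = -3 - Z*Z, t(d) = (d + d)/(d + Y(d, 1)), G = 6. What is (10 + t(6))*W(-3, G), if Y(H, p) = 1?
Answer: -3198/7 ≈ -456.86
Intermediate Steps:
t(d) = 2*d/(1 + d) (t(d) = (d + d)/(d + 1) = (2*d)/(1 + d) = 2*d/(1 + d))
W(b, Z) = -3 - Z²
(10 + t(6))*W(-3, G) = (10 + 2*6/(1 + 6))*(-3 - 1*6²) = (10 + 2*6/7)*(-3 - 1*36) = (10 + 2*6*(⅐))*(-3 - 36) = (10 + 12/7)*(-39) = (82/7)*(-39) = -3198/7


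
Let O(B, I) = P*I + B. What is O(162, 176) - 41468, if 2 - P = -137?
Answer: -16842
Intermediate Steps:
P = 139 (P = 2 - 1*(-137) = 2 + 137 = 139)
O(B, I) = B + 139*I (O(B, I) = 139*I + B = B + 139*I)
O(162, 176) - 41468 = (162 + 139*176) - 41468 = (162 + 24464) - 41468 = 24626 - 41468 = -16842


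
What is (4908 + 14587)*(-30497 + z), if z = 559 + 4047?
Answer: -504745045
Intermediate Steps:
z = 4606
(4908 + 14587)*(-30497 + z) = (4908 + 14587)*(-30497 + 4606) = 19495*(-25891) = -504745045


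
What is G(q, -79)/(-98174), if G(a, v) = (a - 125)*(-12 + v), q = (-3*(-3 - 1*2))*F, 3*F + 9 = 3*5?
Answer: -8645/98174 ≈ -0.088058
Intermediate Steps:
F = 2 (F = -3 + (3*5)/3 = -3 + (⅓)*15 = -3 + 5 = 2)
q = 30 (q = -3*(-3 - 1*2)*2 = -3*(-3 - 2)*2 = -3*(-5)*2 = 15*2 = 30)
G(a, v) = (-125 + a)*(-12 + v)
G(q, -79)/(-98174) = (1500 - 125*(-79) - 12*30 + 30*(-79))/(-98174) = (1500 + 9875 - 360 - 2370)*(-1/98174) = 8645*(-1/98174) = -8645/98174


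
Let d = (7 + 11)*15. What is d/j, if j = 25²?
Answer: 54/125 ≈ 0.43200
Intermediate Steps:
j = 625
d = 270 (d = 18*15 = 270)
d/j = 270/625 = 270*(1/625) = 54/125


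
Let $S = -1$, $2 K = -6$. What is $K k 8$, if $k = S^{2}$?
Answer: $-24$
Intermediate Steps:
$K = -3$ ($K = \frac{1}{2} \left(-6\right) = -3$)
$k = 1$ ($k = \left(-1\right)^{2} = 1$)
$K k 8 = \left(-3\right) 1 \cdot 8 = \left(-3\right) 8 = -24$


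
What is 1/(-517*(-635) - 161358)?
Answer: 1/166937 ≈ 5.9903e-6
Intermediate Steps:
1/(-517*(-635) - 161358) = 1/(328295 - 161358) = 1/166937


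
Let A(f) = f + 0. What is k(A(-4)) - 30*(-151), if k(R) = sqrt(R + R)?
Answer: 4530 + 2*I*sqrt(2) ≈ 4530.0 + 2.8284*I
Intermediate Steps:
A(f) = f
k(R) = sqrt(2)*sqrt(R) (k(R) = sqrt(2*R) = sqrt(2)*sqrt(R))
k(A(-4)) - 30*(-151) = sqrt(2)*sqrt(-4) - 30*(-151) = sqrt(2)*(2*I) + 4530 = 2*I*sqrt(2) + 4530 = 4530 + 2*I*sqrt(2)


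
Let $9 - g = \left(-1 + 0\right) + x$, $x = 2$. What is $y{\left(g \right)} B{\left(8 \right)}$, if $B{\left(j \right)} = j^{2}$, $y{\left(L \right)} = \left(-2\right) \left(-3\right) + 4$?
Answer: $640$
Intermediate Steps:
$g = 8$ ($g = 9 - \left(\left(-1 + 0\right) + 2\right) = 9 - \left(-1 + 2\right) = 9 - 1 = 8$)
$y{\left(L \right)} = 10$ ($y{\left(L \right)} = 6 + 4 = 10$)
$y{\left(g \right)} B{\left(8 \right)} = 10 \cdot 8^{2} = 10 \cdot 64 = 640$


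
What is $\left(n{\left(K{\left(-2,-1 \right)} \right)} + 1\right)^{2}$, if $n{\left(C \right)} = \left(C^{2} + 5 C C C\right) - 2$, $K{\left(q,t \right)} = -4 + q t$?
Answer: $1369$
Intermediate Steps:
$n{\left(C \right)} = -2 + C^{2} + 5 C^{3}$ ($n{\left(C \right)} = \left(C^{2} + 5 C^{2} C\right) - 2 = \left(C^{2} + 5 C^{3}\right) - 2 = -2 + C^{2} + 5 C^{3}$)
$\left(n{\left(K{\left(-2,-1 \right)} \right)} + 1\right)^{2} = \left(\left(-2 + \left(-4 - -2\right)^{2} + 5 \left(-4 - -2\right)^{3}\right) + 1\right)^{2} = \left(\left(-2 + \left(-4 + 2\right)^{2} + 5 \left(-4 + 2\right)^{3}\right) + 1\right)^{2} = \left(\left(-2 + \left(-2\right)^{2} + 5 \left(-2\right)^{3}\right) + 1\right)^{2} = \left(\left(-2 + 4 + 5 \left(-8\right)\right) + 1\right)^{2} = \left(\left(-2 + 4 - 40\right) + 1\right)^{2} = \left(-38 + 1\right)^{2} = \left(-37\right)^{2} = 1369$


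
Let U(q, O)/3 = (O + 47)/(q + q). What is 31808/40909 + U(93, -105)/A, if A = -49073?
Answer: 48389519865/62233348067 ≈ 0.77755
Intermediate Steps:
U(q, O) = 3*(47 + O)/(2*q) (U(q, O) = 3*((O + 47)/(q + q)) = 3*((47 + O)/((2*q))) = 3*((47 + O)*(1/(2*q))) = 3*((47 + O)/(2*q)) = 3*(47 + O)/(2*q))
31808/40909 + U(93, -105)/A = 31808/40909 + ((3/2)*(47 - 105)/93)/(-49073) = 31808*(1/40909) + ((3/2)*(1/93)*(-58))*(-1/49073) = 31808/40909 - 29/31*(-1/49073) = 31808/40909 + 29/1521263 = 48389519865/62233348067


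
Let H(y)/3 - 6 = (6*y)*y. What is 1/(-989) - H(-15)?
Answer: -4023253/989 ≈ -4068.0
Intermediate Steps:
H(y) = 18 + 18*y**2 (H(y) = 18 + 3*((6*y)*y) = 18 + 3*(6*y**2) = 18 + 18*y**2)
1/(-989) - H(-15) = 1/(-989) - (18 + 18*(-15)**2) = -1/989 - (18 + 18*225) = -1/989 - (18 + 4050) = -1/989 - 1*4068 = -1/989 - 4068 = -4023253/989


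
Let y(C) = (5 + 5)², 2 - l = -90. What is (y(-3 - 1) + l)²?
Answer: 36864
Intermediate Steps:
l = 92 (l = 2 - 1*(-90) = 2 + 90 = 92)
y(C) = 100 (y(C) = 10² = 100)
(y(-3 - 1) + l)² = (100 + 92)² = 192² = 36864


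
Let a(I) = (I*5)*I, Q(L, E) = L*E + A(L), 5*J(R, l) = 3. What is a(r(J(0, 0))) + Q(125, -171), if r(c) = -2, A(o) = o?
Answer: -21230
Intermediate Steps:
J(R, l) = ⅗ (J(R, l) = (⅕)*3 = ⅗)
Q(L, E) = L + E*L (Q(L, E) = L*E + L = E*L + L = L + E*L)
a(I) = 5*I² (a(I) = (5*I)*I = 5*I²)
a(r(J(0, 0))) + Q(125, -171) = 5*(-2)² + 125*(1 - 171) = 5*4 + 125*(-170) = 20 - 21250 = -21230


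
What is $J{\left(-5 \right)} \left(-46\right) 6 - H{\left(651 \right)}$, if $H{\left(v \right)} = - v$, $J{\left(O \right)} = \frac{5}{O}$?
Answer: $927$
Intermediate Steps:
$J{\left(-5 \right)} \left(-46\right) 6 - H{\left(651 \right)} = \frac{5}{-5} \left(-46\right) 6 - \left(-1\right) 651 = 5 \left(- \frac{1}{5}\right) \left(-46\right) 6 - -651 = \left(-1\right) \left(-46\right) 6 + 651 = 46 \cdot 6 + 651 = 276 + 651 = 927$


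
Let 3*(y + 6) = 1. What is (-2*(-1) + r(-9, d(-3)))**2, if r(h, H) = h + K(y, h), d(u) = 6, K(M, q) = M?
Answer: 1444/9 ≈ 160.44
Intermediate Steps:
y = -17/3 (y = -6 + (1/3)*1 = -6 + 1/3 = -17/3 ≈ -5.6667)
r(h, H) = -17/3 + h (r(h, H) = h - 17/3 = -17/3 + h)
(-2*(-1) + r(-9, d(-3)))**2 = (-2*(-1) + (-17/3 - 9))**2 = (2 - 44/3)**2 = (-38/3)**2 = 1444/9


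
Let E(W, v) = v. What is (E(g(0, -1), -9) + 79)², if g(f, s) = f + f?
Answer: 4900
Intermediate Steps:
g(f, s) = 2*f
(E(g(0, -1), -9) + 79)² = (-9 + 79)² = 70² = 4900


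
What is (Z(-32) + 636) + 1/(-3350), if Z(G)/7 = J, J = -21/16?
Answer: 16798567/26800 ≈ 626.81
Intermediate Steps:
J = -21/16 (J = -21*1/16 = -21/16 ≈ -1.3125)
Z(G) = -147/16 (Z(G) = 7*(-21/16) = -147/16)
(Z(-32) + 636) + 1/(-3350) = (-147/16 + 636) + 1/(-3350) = 10029/16 - 1/3350 = 16798567/26800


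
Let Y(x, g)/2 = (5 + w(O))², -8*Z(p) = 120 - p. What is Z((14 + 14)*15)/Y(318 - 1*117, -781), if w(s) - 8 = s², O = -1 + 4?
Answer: 75/1936 ≈ 0.038740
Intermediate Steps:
O = 3
w(s) = 8 + s²
Z(p) = -15 + p/8 (Z(p) = -(120 - p)/8 = -15 + p/8)
Y(x, g) = 968 (Y(x, g) = 2*(5 + (8 + 3²))² = 2*(5 + (8 + 9))² = 2*(5 + 17)² = 2*22² = 2*484 = 968)
Z((14 + 14)*15)/Y(318 - 1*117, -781) = (-15 + ((14 + 14)*15)/8)/968 = (-15 + (28*15)/8)*(1/968) = (-15 + (⅛)*420)*(1/968) = (-15 + 105/2)*(1/968) = (75/2)*(1/968) = 75/1936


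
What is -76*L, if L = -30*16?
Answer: 36480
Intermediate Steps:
L = -480
-76*L = -76*(-480) = 36480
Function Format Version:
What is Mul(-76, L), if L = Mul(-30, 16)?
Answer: 36480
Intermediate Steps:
L = -480
Mul(-76, L) = Mul(-76, -480) = 36480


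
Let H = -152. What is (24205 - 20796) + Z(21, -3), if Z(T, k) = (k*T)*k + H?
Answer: 3446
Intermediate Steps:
Z(T, k) = -152 + T*k² (Z(T, k) = (k*T)*k - 152 = (T*k)*k - 152 = T*k² - 152 = -152 + T*k²)
(24205 - 20796) + Z(21, -3) = (24205 - 20796) + (-152 + 21*(-3)²) = 3409 + (-152 + 21*9) = 3409 + (-152 + 189) = 3409 + 37 = 3446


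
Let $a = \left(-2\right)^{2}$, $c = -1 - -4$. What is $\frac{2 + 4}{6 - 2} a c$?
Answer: $18$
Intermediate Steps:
$c = 3$ ($c = -1 + 4 = 3$)
$a = 4$
$\frac{2 + 4}{6 - 2} a c = \frac{2 + 4}{6 - 2} \cdot 4 \cdot 3 = \frac{6}{4} \cdot 4 \cdot 3 = 6 \cdot \frac{1}{4} \cdot 4 \cdot 3 = \frac{3}{2} \cdot 4 \cdot 3 = 6 \cdot 3 = 18$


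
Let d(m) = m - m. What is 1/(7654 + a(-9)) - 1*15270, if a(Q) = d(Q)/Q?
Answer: -116876579/7654 ≈ -15270.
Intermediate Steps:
d(m) = 0
a(Q) = 0 (a(Q) = 0/Q = 0)
1/(7654 + a(-9)) - 1*15270 = 1/(7654 + 0) - 1*15270 = 1/7654 - 15270 = -116876579/7654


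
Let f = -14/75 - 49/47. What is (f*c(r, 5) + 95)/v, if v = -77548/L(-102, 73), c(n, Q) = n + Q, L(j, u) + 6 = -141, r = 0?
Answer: 1534729/9111890 ≈ 0.16843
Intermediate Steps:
L(j, u) = -147 (L(j, u) = -6 - 141 = -147)
c(n, Q) = Q + n
f = -4333/3525 (f = -14*1/75 - 49*1/47 = -14/75 - 49/47 = -4333/3525 ≈ -1.2292)
v = 77548/147 (v = -77548/(-147) = -77548*(-1/147) = 77548/147 ≈ 527.54)
(f*c(r, 5) + 95)/v = (-4333*(5 + 0)/3525 + 95)/(77548/147) = (-4333/3525*5 + 95)*(147/77548) = (-4333/705 + 95)*(147/77548) = (62642/705)*(147/77548) = 1534729/9111890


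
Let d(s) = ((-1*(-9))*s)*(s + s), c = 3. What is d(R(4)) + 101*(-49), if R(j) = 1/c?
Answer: -4947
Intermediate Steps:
R(j) = ⅓ (R(j) = 1/3 = ⅓)
d(s) = 18*s² (d(s) = (9*s)*(2*s) = 18*s²)
d(R(4)) + 101*(-49) = 18*(⅓)² + 101*(-49) = 18*(⅑) - 4949 = 2 - 4949 = -4947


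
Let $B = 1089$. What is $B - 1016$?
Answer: $73$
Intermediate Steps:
$B - 1016 = 1089 - 1016 = 73$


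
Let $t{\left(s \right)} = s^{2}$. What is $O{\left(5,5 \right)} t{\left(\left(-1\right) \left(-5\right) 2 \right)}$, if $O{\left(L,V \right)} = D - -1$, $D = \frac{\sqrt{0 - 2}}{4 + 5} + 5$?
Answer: $600 + \frac{100 i \sqrt{2}}{9} \approx 600.0 + 15.713 i$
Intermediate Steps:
$D = 5 + \frac{i \sqrt{2}}{9}$ ($D = \frac{\sqrt{-2}}{9} + 5 = \frac{i \sqrt{2}}{9} + 5 = 5 + \frac{i \sqrt{2}}{9} \approx 5.0 + 0.15713 i$)
$O{\left(L,V \right)} = 6 + \frac{i \sqrt{2}}{9}$ ($O{\left(L,V \right)} = \left(5 + \frac{i \sqrt{2}}{9}\right) - -1 = \left(5 + \frac{i \sqrt{2}}{9}\right) + 1 = 6 + \frac{i \sqrt{2}}{9}$)
$O{\left(5,5 \right)} t{\left(\left(-1\right) \left(-5\right) 2 \right)} = \left(6 + \frac{i \sqrt{2}}{9}\right) \left(\left(-1\right) \left(-5\right) 2\right)^{2} = \left(6 + \frac{i \sqrt{2}}{9}\right) \left(5 \cdot 2\right)^{2} = \left(6 + \frac{i \sqrt{2}}{9}\right) 10^{2} = \left(6 + \frac{i \sqrt{2}}{9}\right) 100 = 600 + \frac{100 i \sqrt{2}}{9}$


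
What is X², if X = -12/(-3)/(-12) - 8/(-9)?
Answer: 25/81 ≈ 0.30864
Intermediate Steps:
X = 5/9 (X = -12*(-⅓)*(-1/12) - 8*(-⅑) = 4*(-1/12) + 8/9 = -⅓ + 8/9 = 5/9 ≈ 0.55556)
X² = (5/9)² = 25/81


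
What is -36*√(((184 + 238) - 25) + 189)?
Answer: -36*√586 ≈ -871.47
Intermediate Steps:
-36*√(((184 + 238) - 25) + 189) = -36*√((422 - 25) + 189) = -36*√(397 + 189) = -36*√586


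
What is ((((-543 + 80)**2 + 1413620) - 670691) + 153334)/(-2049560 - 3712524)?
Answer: -277658/1440521 ≈ -0.19275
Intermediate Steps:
((((-543 + 80)**2 + 1413620) - 670691) + 153334)/(-2049560 - 3712524) = ((((-463)**2 + 1413620) - 670691) + 153334)/(-5762084) = (((214369 + 1413620) - 670691) + 153334)*(-1/5762084) = ((1627989 - 670691) + 153334)*(-1/5762084) = (957298 + 153334)*(-1/5762084) = 1110632*(-1/5762084) = -277658/1440521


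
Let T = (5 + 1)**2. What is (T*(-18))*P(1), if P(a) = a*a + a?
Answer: -1296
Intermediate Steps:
T = 36 (T = 6**2 = 36)
P(a) = a + a**2 (P(a) = a**2 + a = a + a**2)
(T*(-18))*P(1) = (36*(-18))*(1*(1 + 1)) = -648*2 = -1296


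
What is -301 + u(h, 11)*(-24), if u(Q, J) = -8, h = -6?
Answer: -109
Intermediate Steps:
-301 + u(h, 11)*(-24) = -301 - 8*(-24) = -301 + 192 = -109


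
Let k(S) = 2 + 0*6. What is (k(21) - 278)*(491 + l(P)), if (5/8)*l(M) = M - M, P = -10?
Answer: -135516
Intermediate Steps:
k(S) = 2 (k(S) = 2 + 0 = 2)
l(M) = 0 (l(M) = 8*(M - M)/5 = (8/5)*0 = 0)
(k(21) - 278)*(491 + l(P)) = (2 - 278)*(491 + 0) = -276*491 = -135516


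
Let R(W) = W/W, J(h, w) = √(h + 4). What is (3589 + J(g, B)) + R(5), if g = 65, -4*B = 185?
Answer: 3590 + √69 ≈ 3598.3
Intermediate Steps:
B = -185/4 (B = -¼*185 = -185/4 ≈ -46.250)
J(h, w) = √(4 + h)
R(W) = 1
(3589 + J(g, B)) + R(5) = (3589 + √(4 + 65)) + 1 = (3589 + √69) + 1 = 3590 + √69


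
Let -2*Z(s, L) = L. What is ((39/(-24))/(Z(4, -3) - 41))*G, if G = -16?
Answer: -52/79 ≈ -0.65823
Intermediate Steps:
Z(s, L) = -L/2
((39/(-24))/(Z(4, -3) - 41))*G = ((39/(-24))/(-1/2*(-3) - 41))*(-16) = ((39*(-1/24))/(3/2 - 41))*(-16) = (-13/8/(-79/2))*(-16) = -2/79*(-13/8)*(-16) = (13/316)*(-16) = -52/79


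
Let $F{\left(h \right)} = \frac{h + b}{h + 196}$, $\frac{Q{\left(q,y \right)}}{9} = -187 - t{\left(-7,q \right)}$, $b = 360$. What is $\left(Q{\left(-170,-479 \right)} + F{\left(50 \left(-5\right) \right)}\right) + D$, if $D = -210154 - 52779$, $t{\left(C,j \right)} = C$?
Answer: $- \frac{7142986}{27} \approx -2.6456 \cdot 10^{5}$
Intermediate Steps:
$Q{\left(q,y \right)} = -1620$ ($Q{\left(q,y \right)} = 9 \left(-187 - -7\right) = 9 \left(-187 + 7\right) = 9 \left(-180\right) = -1620$)
$F{\left(h \right)} = \frac{360 + h}{196 + h}$ ($F{\left(h \right)} = \frac{h + 360}{h + 196} = \frac{360 + h}{196 + h}$)
$D = -262933$
$\left(Q{\left(-170,-479 \right)} + F{\left(50 \left(-5\right) \right)}\right) + D = \left(-1620 + \frac{360 + 50 \left(-5\right)}{196 + 50 \left(-5\right)}\right) - 262933 = \left(-1620 + \frac{360 - 250}{196 - 250}\right) - 262933 = \left(-1620 + \frac{1}{-54} \cdot 110\right) - 262933 = \left(-1620 - \frac{55}{27}\right) - 262933 = - \frac{43795}{27} - 262933 = - \frac{7142986}{27}$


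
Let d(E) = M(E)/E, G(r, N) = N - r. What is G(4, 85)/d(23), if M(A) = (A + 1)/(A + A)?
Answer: 14283/4 ≈ 3570.8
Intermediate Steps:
M(A) = (1 + A)/(2*A) (M(A) = (1 + A)/((2*A)) = (1 + A)*(1/(2*A)) = (1 + A)/(2*A))
d(E) = (1 + E)/(2*E²) (d(E) = ((1 + E)/(2*E))/E = (1 + E)/(2*E²))
G(4, 85)/d(23) = (85 - 1*4)/(((½)*(1 + 23)/23²)) = (85 - 4)/(((½)*(1/529)*24)) = 81/(12/529) = 81*(529/12) = 14283/4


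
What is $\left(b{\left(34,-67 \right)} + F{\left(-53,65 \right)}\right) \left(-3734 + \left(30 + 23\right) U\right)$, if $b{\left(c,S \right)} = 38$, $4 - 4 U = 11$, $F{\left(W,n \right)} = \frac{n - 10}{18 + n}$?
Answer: $- \frac{49120163}{332} \approx -1.4795 \cdot 10^{5}$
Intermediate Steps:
$F{\left(W,n \right)} = \frac{-10 + n}{18 + n}$
$U = - \frac{7}{4}$ ($U = 1 - \frac{11}{4} = - \frac{7}{4} \approx -1.75$)
$\left(b{\left(34,-67 \right)} + F{\left(-53,65 \right)}\right) \left(-3734 + \left(30 + 23\right) U\right) = \left(38 + \frac{-10 + 65}{18 + 65}\right) \left(-3734 + \left(30 + 23\right) \left(- \frac{7}{4}\right)\right) = \left(38 + \frac{1}{83} \cdot 55\right) \left(-3734 + 53 \left(- \frac{7}{4}\right)\right) = \left(38 + \frac{1}{83} \cdot 55\right) \left(-3734 - \frac{371}{4}\right) = \left(38 + \frac{55}{83}\right) \left(- \frac{15307}{4}\right) = \frac{3209}{83} \left(- \frac{15307}{4}\right) = - \frac{49120163}{332}$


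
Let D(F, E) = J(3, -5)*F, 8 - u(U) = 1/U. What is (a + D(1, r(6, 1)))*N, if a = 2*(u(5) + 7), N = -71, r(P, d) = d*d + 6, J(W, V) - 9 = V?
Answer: -11928/5 ≈ -2385.6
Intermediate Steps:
J(W, V) = 9 + V
u(U) = 8 - 1/U
r(P, d) = 6 + d**2 (r(P, d) = d**2 + 6 = 6 + d**2)
D(F, E) = 4*F (D(F, E) = (9 - 5)*F = 4*F)
a = 148/5 (a = 2*((8 - 1/5) + 7) = 2*(39/5 + 7) = 2*(74/5) = 148/5 ≈ 29.600)
(a + D(1, r(6, 1)))*N = (148/5 + 4*1)*(-71) = (148/5 + 4)*(-71) = (168/5)*(-71) = -11928/5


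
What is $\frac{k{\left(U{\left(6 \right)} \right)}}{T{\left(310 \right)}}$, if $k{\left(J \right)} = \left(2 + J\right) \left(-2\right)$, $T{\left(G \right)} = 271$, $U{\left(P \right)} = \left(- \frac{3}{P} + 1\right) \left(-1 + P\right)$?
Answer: $- \frac{9}{271} \approx -0.03321$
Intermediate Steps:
$U{\left(P \right)} = \left(1 - \frac{3}{P}\right) \left(-1 + P\right)$
$k{\left(J \right)} = -4 - 2 J$
$\frac{k{\left(U{\left(6 \right)} \right)}}{T{\left(310 \right)}} = \frac{-4 - 2 \left(-4 + 6 + \frac{3}{6}\right)}{271} = \left(-4 - 2 \left(-4 + 6 + 3 \cdot \frac{1}{6}\right)\right) \frac{1}{271} = \left(-4 - 2 \left(-4 + 6 + \frac{1}{2}\right)\right) \frac{1}{271} = \left(-4 - 5\right) \frac{1}{271} = \left(-9\right) \frac{1}{271} = - \frac{9}{271}$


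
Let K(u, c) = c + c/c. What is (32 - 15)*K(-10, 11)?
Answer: 204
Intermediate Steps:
K(u, c) = 1 + c (K(u, c) = c + 1 = 1 + c)
(32 - 15)*K(-10, 11) = (32 - 15)*(1 + 11) = 17*12 = 204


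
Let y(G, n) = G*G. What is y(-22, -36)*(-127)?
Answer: -61468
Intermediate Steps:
y(G, n) = G**2
y(-22, -36)*(-127) = (-22)**2*(-127) = 484*(-127) = -61468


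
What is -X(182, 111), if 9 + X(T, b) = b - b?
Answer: 9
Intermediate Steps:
X(T, b) = -9 (X(T, b) = -9 + (b - b) = -9 + 0 = -9)
-X(182, 111) = -1*(-9) = 9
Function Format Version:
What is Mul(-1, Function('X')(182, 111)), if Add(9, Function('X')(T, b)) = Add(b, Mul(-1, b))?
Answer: 9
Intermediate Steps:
Function('X')(T, b) = -9 (Function('X')(T, b) = Add(-9, Add(b, Mul(-1, b))) = Add(-9, 0) = -9)
Mul(-1, Function('X')(182, 111)) = Mul(-1, -9) = 9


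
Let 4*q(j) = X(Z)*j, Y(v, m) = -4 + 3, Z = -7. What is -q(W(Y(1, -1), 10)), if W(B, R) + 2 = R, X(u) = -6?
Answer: 12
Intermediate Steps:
Y(v, m) = -1
W(B, R) = -2 + R
q(j) = -3*j/2 (q(j) = (-6*j)/4 = -3*j/2)
-q(W(Y(1, -1), 10)) = -(-3)*(-2 + 10)/2 = -(-3)*8/2 = -1*(-12) = 12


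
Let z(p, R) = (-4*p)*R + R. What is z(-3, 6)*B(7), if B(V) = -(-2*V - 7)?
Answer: 1638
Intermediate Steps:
z(p, R) = R - 4*R*p (z(p, R) = -4*R*p + R = R - 4*R*p)
B(V) = 7 + 2*V (B(V) = -(-7 - 2*V) = 7 + 2*V)
z(-3, 6)*B(7) = (6*(1 - 4*(-3)))*(7 + 2*7) = (6*(1 + 12))*(7 + 14) = (6*13)*21 = 78*21 = 1638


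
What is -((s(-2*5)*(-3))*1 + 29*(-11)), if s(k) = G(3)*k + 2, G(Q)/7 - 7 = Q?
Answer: -1775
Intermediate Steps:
G(Q) = 49 + 7*Q
s(k) = 2 + 70*k (s(k) = (49 + 7*3)*k + 2 = (49 + 21)*k + 2 = 70*k + 2 = 2 + 70*k)
-((s(-2*5)*(-3))*1 + 29*(-11)) = -(((2 + 70*(-2*5))*(-3))*1 + 29*(-11)) = -(((2 + 70*(-10))*(-3))*1 - 319) = -(((2 - 700)*(-3))*1 - 319) = -(-698*(-3)*1 - 319) = -(2094*1 - 319) = -(2094 - 319) = -1*1775 = -1775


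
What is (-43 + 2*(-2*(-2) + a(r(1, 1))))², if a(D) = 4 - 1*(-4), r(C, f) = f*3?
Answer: 361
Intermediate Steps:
r(C, f) = 3*f
a(D) = 8 (a(D) = 4 + 4 = 8)
(-43 + 2*(-2*(-2) + a(r(1, 1))))² = (-43 + 2*(-2*(-2) + 8))² = (-43 + 2*(4 + 8))² = (-43 + 2*12)² = (-43 + 24)² = (-19)² = 361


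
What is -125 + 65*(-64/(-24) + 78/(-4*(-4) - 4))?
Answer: 2825/6 ≈ 470.83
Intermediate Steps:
-125 + 65*(-64/(-24) + 78/(-4*(-4) - 4)) = -125 + 65*(-64*(-1/24) + 78/(16 - 4)) = -125 + 65*(8/3 + 78/12) = -125 + 65*(8/3 + 78*(1/12)) = -125 + 65*(8/3 + 13/2) = -125 + 65*(55/6) = -125 + 3575/6 = 2825/6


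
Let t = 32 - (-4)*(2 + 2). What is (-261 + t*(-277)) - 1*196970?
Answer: -210527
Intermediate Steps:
t = 48 (t = 32 - (-4)*4 = 32 - 1*(-16) = 32 + 16 = 48)
(-261 + t*(-277)) - 1*196970 = (-261 + 48*(-277)) - 1*196970 = (-261 - 13296) - 196970 = -13557 - 196970 = -210527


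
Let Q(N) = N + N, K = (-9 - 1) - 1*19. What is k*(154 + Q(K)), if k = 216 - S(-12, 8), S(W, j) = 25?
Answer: 18336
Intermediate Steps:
K = -29 (K = -10 - 19 = -29)
Q(N) = 2*N
k = 191 (k = 216 - 1*25 = 216 - 25 = 191)
k*(154 + Q(K)) = 191*(154 + 2*(-29)) = 191*(154 - 58) = 191*96 = 18336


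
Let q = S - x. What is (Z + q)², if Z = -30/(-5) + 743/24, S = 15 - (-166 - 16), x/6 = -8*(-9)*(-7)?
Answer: 6113832481/576 ≈ 1.0614e+7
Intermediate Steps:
x = -3024 (x = 6*(-8*(-9)*(-7)) = 6*(72*(-7)) = 6*(-504) = -3024)
S = 197 (S = 15 - 1*(-182) = 15 + 182 = 197)
Z = 887/24 (Z = -30*(-⅕) + 743*(1/24) = 6 + 743/24 = 887/24 ≈ 36.958)
q = 3221 (q = 197 - 1*(-3024) = 197 + 3024 = 3221)
(Z + q)² = (887/24 + 3221)² = (78191/24)² = 6113832481/576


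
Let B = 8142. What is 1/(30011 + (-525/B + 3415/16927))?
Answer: 45939878/1378707984743 ≈ 3.3321e-5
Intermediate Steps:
1/(30011 + (-525/B + 3415/16927)) = 1/(30011 + (-525/8142 + 3415/16927)) = 1/(30011 + (-525*1/8142 + 3415*(1/16927))) = 1/(30011 + (-175/2714 + 3415/16927)) = 1/(30011 + 6306085/45939878) = 1/(1378707984743/45939878) = 45939878/1378707984743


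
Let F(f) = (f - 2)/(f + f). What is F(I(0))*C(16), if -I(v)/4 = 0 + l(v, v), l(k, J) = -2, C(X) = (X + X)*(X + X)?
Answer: 384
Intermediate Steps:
C(X) = 4*X**2 (C(X) = (2*X)*(2*X) = 4*X**2)
I(v) = 8 (I(v) = -4*(0 - 2) = -4*(-2) = 8)
F(f) = (-2 + f)/(2*f) (F(f) = (-2 + f)/((2*f)) = (-2 + f)*(1/(2*f)) = (-2 + f)/(2*f))
F(I(0))*C(16) = ((1/2)*(-2 + 8)/8)*(4*16**2) = ((1/2)*(1/8)*6)*(4*256) = (3/8)*1024 = 384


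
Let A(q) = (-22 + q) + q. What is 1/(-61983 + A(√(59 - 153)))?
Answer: -62005/3844620401 - 2*I*√94/3844620401 ≈ -1.6128e-5 - 5.0436e-9*I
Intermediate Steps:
A(q) = -22 + 2*q
1/(-61983 + A(√(59 - 153))) = 1/(-61983 + (-22 + 2*√(59 - 153))) = 1/(-61983 + (-22 + 2*√(-94))) = 1/(-61983 + (-22 + 2*(I*√94))) = 1/(-61983 + (-22 + 2*I*√94)) = 1/(-62005 + 2*I*√94)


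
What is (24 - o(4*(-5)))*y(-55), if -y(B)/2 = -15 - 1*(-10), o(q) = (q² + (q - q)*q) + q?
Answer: -3560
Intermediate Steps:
o(q) = q + q² (o(q) = (q² + 0*q) + q = (q² + 0) + q = q² + q = q + q²)
y(B) = 10 (y(B) = -2*(-15 - 1*(-10)) = -2*(-15 + 10) = -2*(-5) = 10)
(24 - o(4*(-5)))*y(-55) = (24 - 4*(-5)*(1 + 4*(-5)))*10 = (24 - (-20)*(1 - 20))*10 = (24 - (-20)*(-19))*10 = (24 - 1*380)*10 = (24 - 380)*10 = -356*10 = -3560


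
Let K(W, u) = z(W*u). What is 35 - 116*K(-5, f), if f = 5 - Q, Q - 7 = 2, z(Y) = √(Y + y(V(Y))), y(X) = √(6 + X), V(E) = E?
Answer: 35 - 116*√(20 + √26) ≈ -546.15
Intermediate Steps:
z(Y) = √(Y + √(6 + Y))
Q = 9 (Q = 7 + 2 = 9)
f = -4 (f = 5 - 1*9 = 5 - 9 = -4)
K(W, u) = √(√(6 + W*u) + W*u) (K(W, u) = √(W*u + √(6 + W*u)) = √(√(6 + W*u) + W*u))
35 - 116*K(-5, f) = 35 - 116*√(√(6 - 5*(-4)) - 5*(-4)) = 35 - 116*√(√(6 + 20) + 20) = 35 - 116*√(√26 + 20) = 35 - 116*√(20 + √26)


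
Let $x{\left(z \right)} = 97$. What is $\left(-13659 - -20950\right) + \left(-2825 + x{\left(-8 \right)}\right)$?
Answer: $4563$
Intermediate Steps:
$\left(-13659 - -20950\right) + \left(-2825 + x{\left(-8 \right)}\right) = \left(-13659 - -20950\right) + \left(-2825 + 97\right) = \left(-13659 + 20950\right) - 2728 = 7291 - 2728 = 4563$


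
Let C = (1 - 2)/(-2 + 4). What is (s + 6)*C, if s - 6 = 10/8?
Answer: -53/8 ≈ -6.6250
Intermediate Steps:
s = 29/4 (s = 6 + 10/8 = 6 + 10*(⅛) = 6 + 5/4 = 29/4 ≈ 7.2500)
C = -½ (C = -1/2 = -1*½ = -½ ≈ -0.50000)
(s + 6)*C = (29/4 + 6)*(-½) = (53/4)*(-½) = -53/8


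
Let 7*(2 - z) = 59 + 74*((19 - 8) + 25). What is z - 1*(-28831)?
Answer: 28444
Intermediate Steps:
z = -387 (z = 2 - (59 + 74*((19 - 8) + 25))/7 = 2 - (59 + 74*(11 + 25))/7 = 2 - (59 + 74*36)/7 = 2 - (59 + 2664)/7 = 2 - ⅐*2723 = 2 - 389 = -387)
z - 1*(-28831) = -387 - 1*(-28831) = -387 + 28831 = 28444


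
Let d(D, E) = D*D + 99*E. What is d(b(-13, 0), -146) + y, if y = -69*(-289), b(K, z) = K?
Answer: 5656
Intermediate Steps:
y = 19941
d(D, E) = D² + 99*E
d(b(-13, 0), -146) + y = ((-13)² + 99*(-146)) + 19941 = (169 - 14454) + 19941 = -14285 + 19941 = 5656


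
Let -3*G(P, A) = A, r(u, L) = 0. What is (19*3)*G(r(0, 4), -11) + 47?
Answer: 256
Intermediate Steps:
G(P, A) = -A/3
(19*3)*G(r(0, 4), -11) + 47 = (19*3)*(-⅓*(-11)) + 47 = 57*(11/3) + 47 = 209 + 47 = 256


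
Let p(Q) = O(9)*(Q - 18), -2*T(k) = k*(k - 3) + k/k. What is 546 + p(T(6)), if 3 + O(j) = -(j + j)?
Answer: 2247/2 ≈ 1123.5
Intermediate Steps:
O(j) = -3 - 2*j (O(j) = -3 - (j + j) = -3 - 2*j)
T(k) = -1/2 - k*(-3 + k)/2 (T(k) = -(k*(k - 3) + k/k)/2 = -(k*(-3 + k) + 1)/2 = -(1 + k*(-3 + k))/2 = -1/2 - k*(-3 + k)/2)
p(Q) = 378 - 21*Q (p(Q) = (-3 - 2*9)*(Q - 18) = (-3 - 18)*(-18 + Q) = -21*(-18 + Q) = 378 - 21*Q)
546 + p(T(6)) = 546 + (378 - 21*(-1/2 - 1/2*6**2 + (3/2)*6)) = 546 + (378 - 21*(-1/2 - 1/2*36 + 9)) = 546 + (378 - 21*(-1/2 - 18 + 9)) = 546 + (378 - 21*(-19/2)) = 546 + (378 + 399/2) = 546 + 1155/2 = 2247/2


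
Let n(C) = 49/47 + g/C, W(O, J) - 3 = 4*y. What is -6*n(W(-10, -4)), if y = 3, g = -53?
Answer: 3512/235 ≈ 14.945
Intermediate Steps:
W(O, J) = 15 (W(O, J) = 3 + 4*3 = 3 + 12 = 15)
n(C) = 49/47 - 53/C
-6*n(W(-10, -4)) = -6*(49/47 - 53/15) = -6*(-1756/705) = 3512/235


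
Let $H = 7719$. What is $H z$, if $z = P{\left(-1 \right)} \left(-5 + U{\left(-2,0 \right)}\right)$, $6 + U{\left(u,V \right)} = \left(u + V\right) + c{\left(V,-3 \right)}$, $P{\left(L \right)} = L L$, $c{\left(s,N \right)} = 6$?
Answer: $-54033$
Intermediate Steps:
$P{\left(L \right)} = L^{2}$
$U{\left(u,V \right)} = V + u$ ($U{\left(u,V \right)} = -6 + \left(\left(u + V\right) + 6\right) = -6 + \left(\left(V + u\right) + 6\right) = -6 + \left(6 + V + u\right) = V + u$)
$z = -7$ ($z = \left(-1\right)^{2} \left(-5 + \left(0 - 2\right)\right) = 1 \left(-5 - 2\right) = 1 \left(-7\right) = -7$)
$H z = 7719 \left(-7\right) = -54033$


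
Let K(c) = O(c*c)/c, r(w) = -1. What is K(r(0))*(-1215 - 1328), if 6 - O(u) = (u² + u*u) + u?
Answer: 7629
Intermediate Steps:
O(u) = 6 - u - 2*u² (O(u) = 6 - ((u² + u*u) + u) = 6 - ((u² + u²) + u) = 6 - (2*u² + u) = 6 - (u + 2*u²) = 6 + (-u - 2*u²) = 6 - u - 2*u²)
K(c) = (6 - c² - 2*c⁴)/c (K(c) = (6 - c*c - 2*c⁴)/c = (6 - c² - 2*c⁴)/c)
K(r(0))*(-1215 - 1328) = (-1*(-1) - 2*(-1)³ + 6/(-1))*(-1215 - 1328) = (1 - 2*(-1) + 6*(-1))*(-2543) = (1 + 2 - 6)*(-2543) = -3*(-2543) = 7629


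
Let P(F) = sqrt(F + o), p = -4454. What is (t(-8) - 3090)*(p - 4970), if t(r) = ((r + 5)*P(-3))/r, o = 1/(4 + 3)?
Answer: 29120160 - 7068*I*sqrt(35)/7 ≈ 2.912e+7 - 5973.5*I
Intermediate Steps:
o = 1/7 ≈ 0.14286
P(F) = sqrt(1/7 + F) (P(F) = sqrt(F + 1/7) = sqrt(1/7 + F))
t(r) = 2*I*sqrt(35)*(5 + r)/(7*r) (t(r) = ((r + 5)*(sqrt(7 + 49*(-3))/7))/r = ((5 + r)*(sqrt(7 - 147)/7))/r = ((5 + r)*(sqrt(-140)/7))/r = ((5 + r)*((2*I*sqrt(35))/7))/r = ((5 + r)*(2*I*sqrt(35)/7))/r = (2*I*sqrt(35)*(5 + r)/7)/r = 2*I*sqrt(35)*(5 + r)/(7*r))
(t(-8) - 3090)*(p - 4970) = ((2/7)*I*sqrt(35)*(5 - 8)/(-8) - 3090)*(-4454 - 4970) = ((2/7)*I*sqrt(35)*(-1/8)*(-3) - 3090)*(-9424) = (3*I*sqrt(35)/28 - 3090)*(-9424) = (-3090 + 3*I*sqrt(35)/28)*(-9424) = 29120160 - 7068*I*sqrt(35)/7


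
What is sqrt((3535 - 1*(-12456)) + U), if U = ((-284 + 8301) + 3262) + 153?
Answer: 3*sqrt(3047) ≈ 165.60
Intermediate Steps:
U = 11432 (U = (8017 + 3262) + 153 = 11279 + 153 = 11432)
sqrt((3535 - 1*(-12456)) + U) = sqrt((3535 - 1*(-12456)) + 11432) = sqrt((3535 + 12456) + 11432) = sqrt(15991 + 11432) = sqrt(27423) = 3*sqrt(3047)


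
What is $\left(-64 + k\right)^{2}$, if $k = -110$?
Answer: $30276$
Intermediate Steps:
$\left(-64 + k\right)^{2} = \left(-64 - 110\right)^{2} = \left(-174\right)^{2} = 30276$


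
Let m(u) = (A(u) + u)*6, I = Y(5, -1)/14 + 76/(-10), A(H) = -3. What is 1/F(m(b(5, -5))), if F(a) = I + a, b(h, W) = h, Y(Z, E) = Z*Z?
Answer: 70/433 ≈ 0.16166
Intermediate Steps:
Y(Z, E) = Z**2
I = -407/70 (I = 5**2/14 + 76/(-10) = 25*(1/14) + 76*(-1/10) = 25/14 - 38/5 = -407/70 ≈ -5.8143)
m(u) = -18 + 6*u (m(u) = (-3 + u)*6 = -18 + 6*u)
F(a) = -407/70 + a
1/F(m(b(5, -5))) = 1/(-407/70 + (-18 + 6*5)) = 1/(-407/70 + (-18 + 30)) = 1/(-407/70 + 12) = 1/(433/70) = 70/433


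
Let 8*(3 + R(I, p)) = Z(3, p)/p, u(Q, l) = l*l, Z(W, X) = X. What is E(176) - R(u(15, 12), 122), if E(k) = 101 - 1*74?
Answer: 239/8 ≈ 29.875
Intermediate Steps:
u(Q, l) = l**2
R(I, p) = -23/8 (R(I, p) = -3 + (p/p)/8 = -3 + (1/8)*1 = -3 + 1/8 = -23/8)
E(k) = 27 (E(k) = 101 - 74 = 27)
E(176) - R(u(15, 12), 122) = 27 - 1*(-23/8) = 27 + 23/8 = 239/8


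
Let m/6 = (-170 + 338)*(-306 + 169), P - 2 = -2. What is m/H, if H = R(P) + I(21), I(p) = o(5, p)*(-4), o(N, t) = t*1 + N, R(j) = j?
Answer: 17262/13 ≈ 1327.8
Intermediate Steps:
P = 0 (P = 2 - 2 = 0)
o(N, t) = N + t (o(N, t) = t + N = N + t)
I(p) = -20 - 4*p (I(p) = (5 + p)*(-4) = -20 - 4*p)
m = -138096 (m = 6*((-170 + 338)*(-306 + 169)) = 6*(168*(-137)) = 6*(-23016) = -138096)
H = -104 (H = 0 + (-20 - 4*21) = 0 + (-20 - 84) = 0 - 104 = -104)
m/H = -138096/(-104) = -138096*(-1/104) = 17262/13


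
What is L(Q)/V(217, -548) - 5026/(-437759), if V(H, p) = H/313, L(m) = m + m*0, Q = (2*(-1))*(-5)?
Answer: 195896616/13570529 ≈ 14.435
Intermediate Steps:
Q = 10 (Q = -2*(-5) = 10)
L(m) = m (L(m) = m + 0 = m)
V(H, p) = H/313 (V(H, p) = H*(1/313) = H/313)
L(Q)/V(217, -548) - 5026/(-437759) = 10/(((1/313)*217)) - 5026/(-437759) = 10/(217/313) - 5026*(-1/437759) = 10*(313/217) + 718/62537 = 3130/217 + 718/62537 = 195896616/13570529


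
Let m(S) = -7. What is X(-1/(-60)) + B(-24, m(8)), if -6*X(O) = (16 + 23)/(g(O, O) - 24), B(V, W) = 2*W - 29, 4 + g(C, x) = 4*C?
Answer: -35839/838 ≈ -42.767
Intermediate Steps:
g(C, x) = -4 + 4*C
B(V, W) = -29 + 2*W
X(O) = -13/(2*(-28 + 4*O)) (X(O) = -(16 + 23)/(6*((-4 + 4*O) - 24)) = -13/(2*(-28 + 4*O)))
X(-1/(-60)) + B(-24, m(8)) = -13/(-56 + 8*(-1/(-60))) + (-29 + 2*(-7)) = -13/(-56 + 8*(-1*(-1/60))) + (-29 - 14) = -13/(-56 + 8*(1/60)) - 43 = -13/(-56 + 2/15) - 43 = -13/(-838/15) - 43 = -13*(-15/838) - 43 = 195/838 - 43 = -35839/838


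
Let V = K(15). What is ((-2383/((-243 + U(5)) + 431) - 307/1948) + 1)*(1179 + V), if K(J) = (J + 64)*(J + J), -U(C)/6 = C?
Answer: -7777289247/153892 ≈ -50537.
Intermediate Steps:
U(C) = -6*C
K(J) = 2*J*(64 + J) (K(J) = (64 + J)*(2*J) = 2*J*(64 + J))
V = 2370 (V = 2*15*(64 + 15) = 2*15*79 = 2370)
((-2383/((-243 + U(5)) + 431) - 307/1948) + 1)*(1179 + V) = ((-2383/((-243 - 6*5) + 431) - 307/1948) + 1)*(1179 + 2370) = ((-2383/((-243 - 30) + 431) - 307*1/1948) + 1)*3549 = ((-2383/(-273 + 431) - 307/1948) + 1)*3549 = ((-2383/158 - 307/1948) + 1)*3549 = (-2345295/153892 + 1)*3549 = -2191403/153892*3549 = -7777289247/153892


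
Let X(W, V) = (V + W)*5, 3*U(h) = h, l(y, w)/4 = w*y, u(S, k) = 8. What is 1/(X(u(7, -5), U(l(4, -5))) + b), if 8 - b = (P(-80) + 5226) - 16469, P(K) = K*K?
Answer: 3/14273 ≈ 0.00021019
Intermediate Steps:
P(K) = K²
l(y, w) = 4*w*y (l(y, w) = 4*(w*y) = 4*w*y)
U(h) = h/3
X(W, V) = 5*V + 5*W
b = 4851 (b = 8 - (((-80)² + 5226) - 16469) = 8 - ((6400 + 5226) - 16469) = 8 - (11626 - 16469) = 8 - 1*(-4843) = 8 + 4843 = 4851)
1/(X(u(7, -5), U(l(4, -5))) + b) = 1/((5*((4*(-5)*4)/3) + 5*8) + 4851) = 1/((5*((⅓)*(-80)) + 40) + 4851) = 1/((5*(-80/3) + 40) + 4851) = 1/((-400/3 + 40) + 4851) = 1/(-280/3 + 4851) = 1/(14273/3) = 3/14273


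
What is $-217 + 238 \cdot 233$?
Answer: $55237$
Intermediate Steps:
$-217 + 238 \cdot 233 = -217 + 55454 = 55237$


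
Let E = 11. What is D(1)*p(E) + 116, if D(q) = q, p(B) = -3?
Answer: 113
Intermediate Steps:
D(1)*p(E) + 116 = 1*(-3) + 116 = -3 + 116 = 113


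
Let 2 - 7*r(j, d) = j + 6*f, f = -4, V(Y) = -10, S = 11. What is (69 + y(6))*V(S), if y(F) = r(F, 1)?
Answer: -5030/7 ≈ -718.57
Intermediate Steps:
r(j, d) = 26/7 - j/7 (r(j, d) = 2/7 - (j + 6*(-4))/7 = 2/7 - (j - 24)/7 = 2/7 - (-24 + j)/7 = 2/7 + (24/7 - j/7) = 26/7 - j/7)
y(F) = 26/7 - F/7
(69 + y(6))*V(S) = (69 + (26/7 - 1/7*6))*(-10) = (69 + (26/7 - 6/7))*(-10) = (69 + 20/7)*(-10) = (503/7)*(-10) = -5030/7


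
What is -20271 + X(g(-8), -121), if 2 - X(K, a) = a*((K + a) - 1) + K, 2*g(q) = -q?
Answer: -34551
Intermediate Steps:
g(q) = -q/2 (g(q) = (-q)/2 = -q/2)
X(K, a) = 2 - K - a*(-1 + K + a) (X(K, a) = 2 - (a*((K + a) - 1) + K) = 2 - (a*(-1 + K + a) + K) = 2 - (K + a*(-1 + K + a)) = 2 + (-K - a*(-1 + K + a)) = 2 - K - a*(-1 + K + a))
-20271 + X(g(-8), -121) = -20271 + (2 - 121 - (-1)*(-8)/2 - 1*(-121)² - 1*(-½*(-8))*(-121)) = -20271 + (2 - 121 - 1*4 - 1*14641 - 1*4*(-121)) = -20271 + (2 - 121 - 4 - 14641 + 484) = -20271 - 14280 = -34551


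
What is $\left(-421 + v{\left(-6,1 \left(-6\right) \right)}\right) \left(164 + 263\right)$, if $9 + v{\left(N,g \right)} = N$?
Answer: $-186172$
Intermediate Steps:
$v{\left(N,g \right)} = -9 + N$
$\left(-421 + v{\left(-6,1 \left(-6\right) \right)}\right) \left(164 + 263\right) = \left(-421 - 15\right) \left(164 + 263\right) = \left(-421 - 15\right) 427 = \left(-436\right) 427 = -186172$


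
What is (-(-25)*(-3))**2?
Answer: 5625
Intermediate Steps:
(-(-25)*(-3))**2 = (-5*15)**2 = (-75)**2 = 5625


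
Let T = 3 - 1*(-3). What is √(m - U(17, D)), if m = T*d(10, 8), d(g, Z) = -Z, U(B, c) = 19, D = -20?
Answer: I*√67 ≈ 8.1853*I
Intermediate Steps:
T = 6 (T = 3 + 3 = 6)
m = -48 (m = 6*(-1*8) = 6*(-8) = -48)
√(m - U(17, D)) = √(-48 - 1*19) = √(-48 - 19) = √(-67) = I*√67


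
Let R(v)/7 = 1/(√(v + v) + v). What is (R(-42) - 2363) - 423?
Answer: -122591/44 - I*√21/132 ≈ -2786.2 - 0.034716*I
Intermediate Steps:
R(v) = 7/(v + √2*√v) (R(v) = 7/(√(v + v) + v) = 7/(√(2*v) + v) = 7/(√2*√v + v) = 7/(v + √2*√v))
(R(-42) - 2363) - 423 = (7/(-42 + √2*√(-42)) - 2363) - 423 = (7/(-42 + √2*(I*√42)) - 2363) - 423 = (7/(-42 + 2*I*√21) - 2363) - 423 = (-2363 + 7/(-42 + 2*I*√21)) - 423 = -2786 + 7/(-42 + 2*I*√21)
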